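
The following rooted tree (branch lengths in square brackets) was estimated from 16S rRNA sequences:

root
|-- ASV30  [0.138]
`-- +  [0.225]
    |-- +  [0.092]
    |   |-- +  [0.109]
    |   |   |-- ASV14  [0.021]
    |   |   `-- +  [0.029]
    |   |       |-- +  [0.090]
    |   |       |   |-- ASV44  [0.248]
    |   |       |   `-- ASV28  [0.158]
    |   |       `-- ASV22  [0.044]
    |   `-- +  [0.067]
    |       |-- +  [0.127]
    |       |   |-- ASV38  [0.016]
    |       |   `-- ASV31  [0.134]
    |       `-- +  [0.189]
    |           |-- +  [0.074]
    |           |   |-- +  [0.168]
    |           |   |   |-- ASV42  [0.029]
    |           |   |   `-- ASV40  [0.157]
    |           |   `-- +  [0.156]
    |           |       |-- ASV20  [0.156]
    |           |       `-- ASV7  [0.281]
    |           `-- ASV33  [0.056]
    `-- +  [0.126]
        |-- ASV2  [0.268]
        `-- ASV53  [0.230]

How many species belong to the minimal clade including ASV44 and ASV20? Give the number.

11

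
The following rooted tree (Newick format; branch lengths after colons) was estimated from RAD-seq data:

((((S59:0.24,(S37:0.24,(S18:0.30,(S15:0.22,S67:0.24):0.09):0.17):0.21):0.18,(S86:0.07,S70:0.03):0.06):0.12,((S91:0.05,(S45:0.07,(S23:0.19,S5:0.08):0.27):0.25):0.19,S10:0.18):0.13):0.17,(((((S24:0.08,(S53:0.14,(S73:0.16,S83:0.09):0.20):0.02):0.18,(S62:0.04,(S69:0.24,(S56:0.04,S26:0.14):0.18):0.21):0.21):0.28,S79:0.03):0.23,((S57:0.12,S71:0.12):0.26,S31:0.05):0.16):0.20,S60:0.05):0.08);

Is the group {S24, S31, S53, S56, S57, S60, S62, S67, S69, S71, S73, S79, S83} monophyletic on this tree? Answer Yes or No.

The MRCA of the listed taxa is the root, so the smallest clade containing them is the whole tree.
That clade also contains S10, S15, S18, S23, S26, S37, S45, S5, S59, S70, S86, S91, which are not in the proposed group, so the group is not monophyletic.

No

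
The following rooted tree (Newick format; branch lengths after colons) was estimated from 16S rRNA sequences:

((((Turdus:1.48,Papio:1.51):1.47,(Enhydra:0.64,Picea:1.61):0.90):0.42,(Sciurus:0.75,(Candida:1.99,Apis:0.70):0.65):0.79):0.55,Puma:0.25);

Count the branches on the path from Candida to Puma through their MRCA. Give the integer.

5

The MRCA of Candida and Puma is the root of the tree.
From Candida up to that node: 4 branches. From Puma up to the same node: 1 branch. Total: 4 + 1 = 5.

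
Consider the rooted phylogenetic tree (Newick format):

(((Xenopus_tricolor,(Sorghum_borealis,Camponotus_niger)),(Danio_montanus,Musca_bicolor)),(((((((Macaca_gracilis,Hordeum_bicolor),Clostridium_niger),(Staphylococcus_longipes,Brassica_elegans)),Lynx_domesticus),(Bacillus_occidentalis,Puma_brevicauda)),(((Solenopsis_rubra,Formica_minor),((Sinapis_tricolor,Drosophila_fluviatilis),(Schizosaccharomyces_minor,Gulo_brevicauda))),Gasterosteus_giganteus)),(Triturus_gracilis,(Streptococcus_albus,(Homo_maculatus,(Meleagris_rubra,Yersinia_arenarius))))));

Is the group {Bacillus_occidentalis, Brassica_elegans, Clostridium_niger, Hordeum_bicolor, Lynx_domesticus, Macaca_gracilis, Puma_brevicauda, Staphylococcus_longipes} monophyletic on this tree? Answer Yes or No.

Yes

The most recent common ancestor of these taxa subtends (((((Macaca_gracilis,Hordeum_bicolor),Clostridium_niger),(Staphylococcus_longipes,Brassica_elegans)),Lynx_domesticus),(Bacillus_occidentalis,Puma_brevicauda)).
That clade has exactly 8 tips — every listed taxon and nothing else — so the group is monophyletic.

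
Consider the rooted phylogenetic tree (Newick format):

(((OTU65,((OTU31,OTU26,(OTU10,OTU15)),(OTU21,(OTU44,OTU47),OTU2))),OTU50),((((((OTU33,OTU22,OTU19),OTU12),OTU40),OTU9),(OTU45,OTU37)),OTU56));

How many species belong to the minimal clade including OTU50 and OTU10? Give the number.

10

The MRCA of OTU50 and OTU10 is the node subtending ((OTU65,((OTU31,OTU26,(OTU10,OTU15)),(OTU21,(OTU44,OTU47),OTU2))),OTU50).
That clade contains 10 terminal taxa: OTU10, OTU15, OTU2, OTU21, OTU26, OTU31, OTU44, OTU47, OTU50, OTU65.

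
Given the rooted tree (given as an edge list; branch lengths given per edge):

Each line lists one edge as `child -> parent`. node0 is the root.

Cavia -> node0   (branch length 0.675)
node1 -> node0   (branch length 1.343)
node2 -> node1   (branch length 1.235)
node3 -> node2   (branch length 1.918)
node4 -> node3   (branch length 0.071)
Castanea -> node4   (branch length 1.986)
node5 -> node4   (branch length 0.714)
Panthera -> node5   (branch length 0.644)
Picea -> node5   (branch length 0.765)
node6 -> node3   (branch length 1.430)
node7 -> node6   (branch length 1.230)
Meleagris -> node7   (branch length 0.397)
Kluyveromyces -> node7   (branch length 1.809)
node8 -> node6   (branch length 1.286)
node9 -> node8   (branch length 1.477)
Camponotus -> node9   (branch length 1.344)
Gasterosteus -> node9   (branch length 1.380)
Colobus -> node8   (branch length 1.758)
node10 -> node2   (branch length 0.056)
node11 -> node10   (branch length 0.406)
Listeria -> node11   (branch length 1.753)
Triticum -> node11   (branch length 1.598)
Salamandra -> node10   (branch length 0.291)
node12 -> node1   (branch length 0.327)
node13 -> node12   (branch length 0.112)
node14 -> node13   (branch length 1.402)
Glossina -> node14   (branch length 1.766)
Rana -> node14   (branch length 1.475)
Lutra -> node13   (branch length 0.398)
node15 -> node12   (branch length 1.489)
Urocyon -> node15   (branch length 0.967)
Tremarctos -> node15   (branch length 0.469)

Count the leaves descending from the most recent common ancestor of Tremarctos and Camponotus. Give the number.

16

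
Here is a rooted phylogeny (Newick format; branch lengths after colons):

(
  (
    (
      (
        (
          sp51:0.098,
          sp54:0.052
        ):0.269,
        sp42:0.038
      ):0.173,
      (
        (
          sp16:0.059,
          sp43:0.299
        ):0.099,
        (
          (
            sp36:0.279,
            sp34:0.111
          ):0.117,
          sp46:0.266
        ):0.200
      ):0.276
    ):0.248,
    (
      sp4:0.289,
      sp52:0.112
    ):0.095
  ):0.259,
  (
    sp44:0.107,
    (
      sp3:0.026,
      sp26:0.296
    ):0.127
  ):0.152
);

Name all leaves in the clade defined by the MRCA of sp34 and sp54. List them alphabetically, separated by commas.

sp16, sp34, sp36, sp42, sp43, sp46, sp51, sp54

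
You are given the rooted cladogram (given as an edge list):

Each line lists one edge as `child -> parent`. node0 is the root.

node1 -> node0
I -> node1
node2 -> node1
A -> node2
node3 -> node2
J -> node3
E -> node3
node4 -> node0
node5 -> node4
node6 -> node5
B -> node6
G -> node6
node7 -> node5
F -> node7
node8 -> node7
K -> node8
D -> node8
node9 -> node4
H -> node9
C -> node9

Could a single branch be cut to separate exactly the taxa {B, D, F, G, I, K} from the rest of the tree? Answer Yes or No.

No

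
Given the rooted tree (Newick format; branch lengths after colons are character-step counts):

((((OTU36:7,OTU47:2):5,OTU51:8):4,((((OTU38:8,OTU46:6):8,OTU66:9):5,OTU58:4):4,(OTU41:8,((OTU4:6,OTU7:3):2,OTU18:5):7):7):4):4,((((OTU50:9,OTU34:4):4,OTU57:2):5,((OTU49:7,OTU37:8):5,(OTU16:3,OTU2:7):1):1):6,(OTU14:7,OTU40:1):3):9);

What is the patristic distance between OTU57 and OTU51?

38

The path runs OTU57 → … → MRCA → … → OTU51; the MRCA is the root of the tree.
Branch lengths along that path: 2 + 5 + 6 + 9 + 4 + 4 + 8 = 38.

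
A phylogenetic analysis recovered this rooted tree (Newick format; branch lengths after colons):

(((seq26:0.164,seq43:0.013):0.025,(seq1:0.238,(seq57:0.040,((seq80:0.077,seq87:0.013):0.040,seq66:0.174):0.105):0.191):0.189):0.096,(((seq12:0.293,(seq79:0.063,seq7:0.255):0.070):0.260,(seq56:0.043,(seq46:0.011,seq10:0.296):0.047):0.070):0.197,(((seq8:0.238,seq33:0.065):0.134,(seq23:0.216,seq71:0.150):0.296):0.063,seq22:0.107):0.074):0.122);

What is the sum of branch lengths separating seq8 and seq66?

The path runs seq8 → … → MRCA → … → seq66; the MRCA is the root of the tree.
Branch lengths along that path: 0.238 + 0.134 + 0.063 + 0.074 + 0.122 + 0.096 + 0.189 + 0.191 + 0.105 + 0.174 = 1.386.

1.386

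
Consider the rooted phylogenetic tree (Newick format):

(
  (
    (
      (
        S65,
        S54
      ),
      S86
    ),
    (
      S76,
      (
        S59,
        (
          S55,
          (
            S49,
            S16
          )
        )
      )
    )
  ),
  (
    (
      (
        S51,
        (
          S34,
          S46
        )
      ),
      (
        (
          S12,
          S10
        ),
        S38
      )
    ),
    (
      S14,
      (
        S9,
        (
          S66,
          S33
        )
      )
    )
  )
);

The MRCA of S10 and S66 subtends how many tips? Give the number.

The MRCA of S10 and S66 is the node subtending (((S51,(S34,S46)),((S12,S10),S38)),(S14,(S9,(S66,S33)))).
That clade contains 10 terminal taxa: S10, S12, S14, S33, S34, S38, S46, S51, S66, S9.

10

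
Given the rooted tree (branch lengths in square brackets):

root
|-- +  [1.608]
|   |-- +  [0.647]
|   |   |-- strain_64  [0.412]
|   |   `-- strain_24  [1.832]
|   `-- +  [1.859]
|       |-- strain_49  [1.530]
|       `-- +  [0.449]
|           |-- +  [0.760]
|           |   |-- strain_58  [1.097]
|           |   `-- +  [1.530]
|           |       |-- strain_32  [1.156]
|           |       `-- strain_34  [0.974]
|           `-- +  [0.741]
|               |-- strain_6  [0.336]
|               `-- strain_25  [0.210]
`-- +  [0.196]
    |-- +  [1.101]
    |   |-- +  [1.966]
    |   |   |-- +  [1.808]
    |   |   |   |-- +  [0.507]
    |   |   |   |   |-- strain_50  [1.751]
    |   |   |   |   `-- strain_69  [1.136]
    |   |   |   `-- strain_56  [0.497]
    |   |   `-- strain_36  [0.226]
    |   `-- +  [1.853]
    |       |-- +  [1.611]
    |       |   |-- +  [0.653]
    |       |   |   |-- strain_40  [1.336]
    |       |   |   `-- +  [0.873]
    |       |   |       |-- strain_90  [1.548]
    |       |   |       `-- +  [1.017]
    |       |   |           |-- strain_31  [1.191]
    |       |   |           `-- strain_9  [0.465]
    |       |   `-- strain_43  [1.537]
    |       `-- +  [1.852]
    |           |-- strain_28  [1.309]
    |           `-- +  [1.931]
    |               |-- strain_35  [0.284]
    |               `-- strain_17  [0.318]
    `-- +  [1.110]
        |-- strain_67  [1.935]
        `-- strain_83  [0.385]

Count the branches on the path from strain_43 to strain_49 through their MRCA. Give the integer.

8

The MRCA of strain_43 and strain_49 is the root of the tree.
From strain_43 up to that node: 5 branches. From strain_49 up to the same node: 3 branches. Total: 5 + 3 = 8.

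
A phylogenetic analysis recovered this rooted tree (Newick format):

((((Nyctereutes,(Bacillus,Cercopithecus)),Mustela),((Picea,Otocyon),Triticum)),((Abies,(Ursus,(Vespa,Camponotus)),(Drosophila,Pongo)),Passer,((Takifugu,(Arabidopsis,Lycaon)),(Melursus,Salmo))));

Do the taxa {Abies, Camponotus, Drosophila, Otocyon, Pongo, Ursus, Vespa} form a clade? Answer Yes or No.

The MRCA of the listed taxa is the root, so the smallest clade containing them is the whole tree.
That clade also contains Arabidopsis, Bacillus, Cercopithecus, Lycaon, Melursus, Mustela, Nyctereutes, Passer, Picea, Salmo, Takifugu, Triticum, which are not in the proposed group, so the group is not monophyletic.

No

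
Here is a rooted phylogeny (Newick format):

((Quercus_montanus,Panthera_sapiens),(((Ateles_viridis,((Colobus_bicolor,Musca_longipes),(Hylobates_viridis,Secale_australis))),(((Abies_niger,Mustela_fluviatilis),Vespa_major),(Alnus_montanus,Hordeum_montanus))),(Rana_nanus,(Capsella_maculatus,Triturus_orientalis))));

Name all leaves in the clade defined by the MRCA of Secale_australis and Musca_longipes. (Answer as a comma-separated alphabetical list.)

Colobus_bicolor, Hylobates_viridis, Musca_longipes, Secale_australis

Tracing Secale_australis: it sits inside (Hylobates_viridis,Secale_australis).
Tracing Musca_longipes: it sits inside (Colobus_bicolor,Musca_longipes).
The smallest clade enclosing both is ((Colobus_bicolor,Musca_longipes),(Hylobates_viridis,Secale_australis)); the answer is its 4 terminal taxa in alphabetical order.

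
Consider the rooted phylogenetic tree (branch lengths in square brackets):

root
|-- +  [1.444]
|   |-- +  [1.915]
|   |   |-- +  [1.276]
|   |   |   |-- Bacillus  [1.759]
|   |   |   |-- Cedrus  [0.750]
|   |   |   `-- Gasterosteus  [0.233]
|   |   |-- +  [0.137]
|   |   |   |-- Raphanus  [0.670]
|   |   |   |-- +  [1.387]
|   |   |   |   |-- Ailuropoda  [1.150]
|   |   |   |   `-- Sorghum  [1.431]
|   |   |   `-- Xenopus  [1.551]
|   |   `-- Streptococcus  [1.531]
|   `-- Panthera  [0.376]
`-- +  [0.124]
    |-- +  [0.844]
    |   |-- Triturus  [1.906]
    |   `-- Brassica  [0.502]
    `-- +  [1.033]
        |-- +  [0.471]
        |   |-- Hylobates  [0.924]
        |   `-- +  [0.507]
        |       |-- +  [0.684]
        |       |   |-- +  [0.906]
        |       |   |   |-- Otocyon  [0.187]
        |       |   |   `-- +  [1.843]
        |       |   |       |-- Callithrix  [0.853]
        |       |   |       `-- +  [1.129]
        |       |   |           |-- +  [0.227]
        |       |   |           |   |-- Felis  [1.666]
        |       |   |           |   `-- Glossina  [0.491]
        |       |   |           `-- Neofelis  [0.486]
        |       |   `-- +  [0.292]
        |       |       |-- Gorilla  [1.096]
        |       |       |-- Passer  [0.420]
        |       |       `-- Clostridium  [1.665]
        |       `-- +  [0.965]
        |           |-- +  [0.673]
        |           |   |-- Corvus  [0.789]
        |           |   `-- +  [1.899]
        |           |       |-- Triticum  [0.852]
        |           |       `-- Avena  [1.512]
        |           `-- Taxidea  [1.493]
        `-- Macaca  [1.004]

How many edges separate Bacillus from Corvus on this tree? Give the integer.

11

The MRCA of Bacillus and Corvus is the root of the tree.
From Bacillus up to that node: 4 branches. From Corvus up to the same node: 7 branches. Total: 4 + 7 = 11.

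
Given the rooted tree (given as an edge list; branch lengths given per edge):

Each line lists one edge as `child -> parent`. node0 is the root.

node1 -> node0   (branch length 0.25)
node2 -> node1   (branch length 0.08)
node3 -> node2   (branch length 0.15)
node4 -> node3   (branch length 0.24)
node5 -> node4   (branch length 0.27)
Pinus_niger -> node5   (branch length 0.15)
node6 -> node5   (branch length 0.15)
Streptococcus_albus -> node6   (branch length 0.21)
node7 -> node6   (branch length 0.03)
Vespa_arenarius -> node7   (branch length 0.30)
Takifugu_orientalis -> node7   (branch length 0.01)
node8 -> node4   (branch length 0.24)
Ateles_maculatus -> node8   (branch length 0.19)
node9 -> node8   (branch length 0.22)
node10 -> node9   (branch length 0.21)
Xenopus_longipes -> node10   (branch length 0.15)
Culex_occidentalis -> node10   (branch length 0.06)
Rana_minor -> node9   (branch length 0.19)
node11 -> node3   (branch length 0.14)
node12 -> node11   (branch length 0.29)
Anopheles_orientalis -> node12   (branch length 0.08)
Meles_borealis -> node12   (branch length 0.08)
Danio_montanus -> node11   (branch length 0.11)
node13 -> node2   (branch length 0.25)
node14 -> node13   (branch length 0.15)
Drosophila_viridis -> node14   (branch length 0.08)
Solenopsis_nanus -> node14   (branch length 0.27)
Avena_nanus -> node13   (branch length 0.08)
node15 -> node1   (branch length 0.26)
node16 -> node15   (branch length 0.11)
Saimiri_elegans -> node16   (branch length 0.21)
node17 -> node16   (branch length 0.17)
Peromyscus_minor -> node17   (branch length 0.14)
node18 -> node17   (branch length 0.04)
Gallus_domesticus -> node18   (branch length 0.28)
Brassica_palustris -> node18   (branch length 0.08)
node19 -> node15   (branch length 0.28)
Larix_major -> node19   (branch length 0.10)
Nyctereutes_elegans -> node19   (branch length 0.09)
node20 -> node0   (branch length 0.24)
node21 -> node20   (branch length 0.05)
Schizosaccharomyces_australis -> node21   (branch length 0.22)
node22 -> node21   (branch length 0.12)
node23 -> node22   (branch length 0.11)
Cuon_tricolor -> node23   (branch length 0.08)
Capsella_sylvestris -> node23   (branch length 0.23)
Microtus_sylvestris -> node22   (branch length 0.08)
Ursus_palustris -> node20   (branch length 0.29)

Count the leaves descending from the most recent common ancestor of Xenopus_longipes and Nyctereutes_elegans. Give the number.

The MRCA of Xenopus_longipes and Nyctereutes_elegans is the node subtending (((((Pinus_niger,(Streptococcus_albus,(Vespa_arenarius,Takifugu_orientalis))),(Ateles_maculatus,((Xenopus_longipes,Culex_occidentalis),Rana_minor))),((Anopheles_orientalis,Meles_borealis),Danio_montanus)),((Drosophila_viridis,Solenopsis_nanus),Avena_nanus)),((Saimiri_elegans,(Peromyscus_minor,(Gallus_domesticus,Brassica_palustris))),(Larix_major,Nyctereutes_elegans))).
That clade contains 20 terminal taxa: Anopheles_orientalis, Ateles_maculatus, Avena_nanus, Brassica_palustris, Culex_occidentalis, Danio_montanus, Drosophila_viridis, Gallus_domesticus, Larix_major, Meles_borealis, Nyctereutes_elegans, Peromyscus_minor, Pinus_niger, Rana_minor, Saimiri_elegans, Solenopsis_nanus, Streptococcus_albus, Takifugu_orientalis, Vespa_arenarius, Xenopus_longipes.

20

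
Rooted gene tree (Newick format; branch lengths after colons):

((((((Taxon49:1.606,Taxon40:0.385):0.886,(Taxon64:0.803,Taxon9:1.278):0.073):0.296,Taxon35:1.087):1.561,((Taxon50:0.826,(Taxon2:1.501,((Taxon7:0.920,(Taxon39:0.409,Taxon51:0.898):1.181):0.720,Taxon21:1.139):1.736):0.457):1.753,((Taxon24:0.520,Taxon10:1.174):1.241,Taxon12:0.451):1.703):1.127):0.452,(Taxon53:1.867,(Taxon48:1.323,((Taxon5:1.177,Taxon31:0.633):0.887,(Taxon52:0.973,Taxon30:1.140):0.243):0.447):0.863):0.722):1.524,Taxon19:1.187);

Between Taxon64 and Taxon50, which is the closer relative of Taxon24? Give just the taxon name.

The MRCA of Taxon24 and Taxon50 subtends ((Taxon50,(Taxon2,((Taxon7,(Taxon39,Taxon51)),Taxon21))),((Taxon24,Taxon10),Taxon12)) (9 taxa).
The MRCA of Taxon24 and Taxon64 subtends ((((Taxon49,Taxon40),(Taxon64,Taxon9)),Taxon35),((Taxon50,(Taxon2,((Taxon7,(Taxon39,Taxon51)),Taxon21))),((Taxon24,Taxon10),Taxon12))) (14 taxa).
The first is nested inside the second, so Taxon24 shares a more recent common ancestor with Taxon50.

Taxon50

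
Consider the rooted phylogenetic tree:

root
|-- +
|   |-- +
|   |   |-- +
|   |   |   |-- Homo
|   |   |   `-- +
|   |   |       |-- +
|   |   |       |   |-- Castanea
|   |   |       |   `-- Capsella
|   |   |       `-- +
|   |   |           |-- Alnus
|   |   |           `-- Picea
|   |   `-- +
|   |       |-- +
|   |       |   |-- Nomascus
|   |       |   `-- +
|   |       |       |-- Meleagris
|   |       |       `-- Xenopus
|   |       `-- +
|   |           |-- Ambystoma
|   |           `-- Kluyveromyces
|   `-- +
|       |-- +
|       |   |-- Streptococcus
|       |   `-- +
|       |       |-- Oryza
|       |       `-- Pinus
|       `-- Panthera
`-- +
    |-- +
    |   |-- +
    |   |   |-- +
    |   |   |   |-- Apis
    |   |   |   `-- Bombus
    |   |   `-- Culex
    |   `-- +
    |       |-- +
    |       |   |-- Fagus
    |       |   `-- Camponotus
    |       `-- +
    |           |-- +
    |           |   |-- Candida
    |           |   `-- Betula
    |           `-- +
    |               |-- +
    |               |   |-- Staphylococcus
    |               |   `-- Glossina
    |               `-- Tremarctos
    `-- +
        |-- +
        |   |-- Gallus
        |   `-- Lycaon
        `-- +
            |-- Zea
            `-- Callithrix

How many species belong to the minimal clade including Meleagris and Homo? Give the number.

The MRCA of Meleagris and Homo is the node subtending ((Homo,((Castanea,Capsella),(Alnus,Picea))),((Nomascus,(Meleagris,Xenopus)),(Ambystoma,Kluyveromyces))).
That clade contains 10 terminal taxa: Alnus, Ambystoma, Capsella, Castanea, Homo, Kluyveromyces, Meleagris, Nomascus, Picea, Xenopus.

10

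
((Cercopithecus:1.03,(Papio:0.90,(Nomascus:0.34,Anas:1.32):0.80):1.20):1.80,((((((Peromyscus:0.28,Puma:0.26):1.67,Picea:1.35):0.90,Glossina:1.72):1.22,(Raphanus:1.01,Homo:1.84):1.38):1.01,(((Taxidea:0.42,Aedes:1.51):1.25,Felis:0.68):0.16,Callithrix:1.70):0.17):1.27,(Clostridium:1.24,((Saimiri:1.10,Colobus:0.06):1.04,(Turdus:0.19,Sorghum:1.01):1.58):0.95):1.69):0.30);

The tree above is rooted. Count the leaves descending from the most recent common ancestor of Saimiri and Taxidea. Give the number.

15

The MRCA of Saimiri and Taxidea is the node subtending ((((((Peromyscus,Puma),Picea),Glossina),(Raphanus,Homo)),(((Taxidea,Aedes),Felis),Callithrix)),(Clostridium,((Saimiri,Colobus),(Turdus,Sorghum)))).
That clade contains 15 terminal taxa: Aedes, Callithrix, Clostridium, Colobus, Felis, Glossina, Homo, Peromyscus, Picea, Puma, Raphanus, Saimiri, Sorghum, Taxidea, Turdus.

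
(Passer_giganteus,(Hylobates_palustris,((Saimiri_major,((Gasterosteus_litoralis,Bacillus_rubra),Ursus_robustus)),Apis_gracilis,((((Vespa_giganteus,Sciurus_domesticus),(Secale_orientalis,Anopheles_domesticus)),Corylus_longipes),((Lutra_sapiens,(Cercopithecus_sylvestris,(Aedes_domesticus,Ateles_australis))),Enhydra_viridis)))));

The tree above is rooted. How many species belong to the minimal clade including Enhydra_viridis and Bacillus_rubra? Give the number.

The MRCA of Enhydra_viridis and Bacillus_rubra is the node subtending ((Saimiri_major,((Gasterosteus_litoralis,Bacillus_rubra),Ursus_robustus)),Apis_gracilis,((((Vespa_giganteus,Sciurus_domesticus),(Secale_orientalis,Anopheles_domesticus)),Corylus_longipes),((Lutra_sapiens,(Cercopithecus_sylvestris,(Aedes_domesticus,Ateles_australis))),Enhydra_viridis))).
That clade contains 15 terminal taxa: Aedes_domesticus, Anopheles_domesticus, Apis_gracilis, Ateles_australis, Bacillus_rubra, Cercopithecus_sylvestris, Corylus_longipes, Enhydra_viridis, Gasterosteus_litoralis, Lutra_sapiens, Saimiri_major, Sciurus_domesticus, Secale_orientalis, Ursus_robustus, Vespa_giganteus.

15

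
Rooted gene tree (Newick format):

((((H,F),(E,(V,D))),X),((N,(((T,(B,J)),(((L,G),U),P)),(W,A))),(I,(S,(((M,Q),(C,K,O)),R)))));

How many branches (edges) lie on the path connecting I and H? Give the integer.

7

The MRCA of I and H is the root of the tree.
From I up to that node: 3 branches. From H up to the same node: 4 branches. Total: 3 + 4 = 7.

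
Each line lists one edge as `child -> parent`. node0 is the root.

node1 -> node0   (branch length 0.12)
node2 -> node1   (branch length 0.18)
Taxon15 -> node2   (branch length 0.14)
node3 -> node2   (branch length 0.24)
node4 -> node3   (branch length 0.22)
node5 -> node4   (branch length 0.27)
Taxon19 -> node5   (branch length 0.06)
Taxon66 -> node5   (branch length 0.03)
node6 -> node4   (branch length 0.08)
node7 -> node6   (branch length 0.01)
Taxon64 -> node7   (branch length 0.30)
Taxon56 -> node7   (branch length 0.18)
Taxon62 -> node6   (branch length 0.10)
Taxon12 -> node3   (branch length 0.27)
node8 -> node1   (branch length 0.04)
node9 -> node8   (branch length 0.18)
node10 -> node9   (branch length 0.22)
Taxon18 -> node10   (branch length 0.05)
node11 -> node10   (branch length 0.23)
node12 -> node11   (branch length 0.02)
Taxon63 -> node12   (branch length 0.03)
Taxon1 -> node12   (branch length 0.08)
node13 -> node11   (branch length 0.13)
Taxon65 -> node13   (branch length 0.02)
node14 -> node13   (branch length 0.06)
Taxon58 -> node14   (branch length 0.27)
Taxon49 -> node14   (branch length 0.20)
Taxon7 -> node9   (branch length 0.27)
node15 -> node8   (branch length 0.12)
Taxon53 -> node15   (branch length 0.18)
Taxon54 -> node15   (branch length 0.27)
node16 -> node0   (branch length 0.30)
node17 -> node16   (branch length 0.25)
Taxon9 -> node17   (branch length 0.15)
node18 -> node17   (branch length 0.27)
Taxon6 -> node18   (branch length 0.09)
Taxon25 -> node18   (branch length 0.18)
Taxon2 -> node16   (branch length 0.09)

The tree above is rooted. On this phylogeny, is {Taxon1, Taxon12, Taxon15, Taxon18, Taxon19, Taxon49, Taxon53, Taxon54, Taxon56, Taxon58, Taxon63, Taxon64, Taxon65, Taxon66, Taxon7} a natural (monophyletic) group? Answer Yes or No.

No

The MRCA of the listed taxa subtends ((Taxon15,(((Taxon19,Taxon66),((Taxon64,Taxon56),Taxon62)),Taxon12)),(((Taxon18,((Taxon63,Taxon1),(Taxon65,(Taxon58,Taxon49)))),Taxon7),(Taxon53,Taxon54))).
That clade also contains Taxon62, which is not in the proposed group, so the group is not monophyletic.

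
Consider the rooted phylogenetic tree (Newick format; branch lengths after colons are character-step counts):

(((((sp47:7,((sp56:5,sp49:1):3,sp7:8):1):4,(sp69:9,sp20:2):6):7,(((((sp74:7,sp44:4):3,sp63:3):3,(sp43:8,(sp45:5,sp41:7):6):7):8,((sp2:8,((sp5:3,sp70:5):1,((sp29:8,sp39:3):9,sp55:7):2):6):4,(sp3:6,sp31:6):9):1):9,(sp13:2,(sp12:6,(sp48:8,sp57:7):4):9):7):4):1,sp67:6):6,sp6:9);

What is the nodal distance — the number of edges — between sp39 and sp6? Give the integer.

11

The MRCA of sp39 and sp6 is the root of the tree.
From sp39 up to that node: 10 branches. From sp6 up to the same node: 1 branch. Total: 10 + 1 = 11.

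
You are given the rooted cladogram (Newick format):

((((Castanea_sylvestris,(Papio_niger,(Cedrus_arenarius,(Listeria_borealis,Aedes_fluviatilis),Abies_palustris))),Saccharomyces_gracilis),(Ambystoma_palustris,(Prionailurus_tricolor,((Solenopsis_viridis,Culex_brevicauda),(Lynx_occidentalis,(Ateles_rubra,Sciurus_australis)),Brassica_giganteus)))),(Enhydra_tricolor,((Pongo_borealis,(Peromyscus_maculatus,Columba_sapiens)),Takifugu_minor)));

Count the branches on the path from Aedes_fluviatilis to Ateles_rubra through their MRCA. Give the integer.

The MRCA of Aedes_fluviatilis and Ateles_rubra is the node subtending (((Castanea_sylvestris,(Papio_niger,(Cedrus_arenarius,(Listeria_borealis,Aedes_fluviatilis),Abies_palustris))),Saccharomyces_gracilis),(Ambystoma_palustris,(Prionailurus_tricolor,((Solenopsis_viridis,Culex_brevicauda),(Lynx_occidentalis,(Ateles_rubra,Sciurus_australis)),Brassica_giganteus)))).
From Aedes_fluviatilis up to that node: 6 branches. From Ateles_rubra up to the same node: 6 branches. Total: 6 + 6 = 12.

12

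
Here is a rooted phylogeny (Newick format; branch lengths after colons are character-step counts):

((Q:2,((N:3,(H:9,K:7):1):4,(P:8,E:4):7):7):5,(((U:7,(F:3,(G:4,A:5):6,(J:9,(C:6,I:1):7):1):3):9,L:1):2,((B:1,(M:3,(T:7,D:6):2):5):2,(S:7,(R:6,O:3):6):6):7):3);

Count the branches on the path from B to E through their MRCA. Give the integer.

8

The MRCA of B and E is the root of the tree.
From B up to that node: 4 branches. From E up to the same node: 4 branches. Total: 4 + 4 = 8.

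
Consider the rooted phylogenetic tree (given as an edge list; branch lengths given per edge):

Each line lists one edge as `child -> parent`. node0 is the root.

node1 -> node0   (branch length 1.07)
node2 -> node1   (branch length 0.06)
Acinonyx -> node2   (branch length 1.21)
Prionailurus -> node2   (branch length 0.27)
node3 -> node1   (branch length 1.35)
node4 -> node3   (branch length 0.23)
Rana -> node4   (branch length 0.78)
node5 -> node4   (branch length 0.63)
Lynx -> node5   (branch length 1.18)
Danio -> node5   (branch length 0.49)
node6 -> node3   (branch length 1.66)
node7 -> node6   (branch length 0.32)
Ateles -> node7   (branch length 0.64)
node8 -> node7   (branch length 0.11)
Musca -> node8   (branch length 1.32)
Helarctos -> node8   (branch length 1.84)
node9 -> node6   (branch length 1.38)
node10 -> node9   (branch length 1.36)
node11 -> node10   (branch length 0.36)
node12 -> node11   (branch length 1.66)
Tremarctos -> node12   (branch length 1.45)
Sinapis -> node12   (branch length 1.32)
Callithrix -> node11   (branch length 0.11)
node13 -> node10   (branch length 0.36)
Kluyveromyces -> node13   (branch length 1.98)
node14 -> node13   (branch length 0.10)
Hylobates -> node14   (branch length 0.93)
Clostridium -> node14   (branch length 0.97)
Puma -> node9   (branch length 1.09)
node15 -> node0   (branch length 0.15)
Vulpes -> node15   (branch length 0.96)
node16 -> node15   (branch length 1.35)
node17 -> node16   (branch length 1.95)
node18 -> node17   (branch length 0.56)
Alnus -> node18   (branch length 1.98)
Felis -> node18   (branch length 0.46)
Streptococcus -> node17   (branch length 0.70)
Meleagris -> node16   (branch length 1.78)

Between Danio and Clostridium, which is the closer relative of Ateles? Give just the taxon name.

Clostridium

The MRCA of Ateles and Clostridium subtends ((Ateles,(Musca,Helarctos)),((((Tremarctos,Sinapis),Callithrix),(Kluyveromyces,(Hylobates,Clostridium))),Puma)) (10 taxa).
The MRCA of Ateles and Danio subtends ((Rana,(Lynx,Danio)),((Ateles,(Musca,Helarctos)),((((Tremarctos,Sinapis),Callithrix),(Kluyveromyces,(Hylobates,Clostridium))),Puma))) (13 taxa).
The first is nested inside the second, so Ateles shares a more recent common ancestor with Clostridium.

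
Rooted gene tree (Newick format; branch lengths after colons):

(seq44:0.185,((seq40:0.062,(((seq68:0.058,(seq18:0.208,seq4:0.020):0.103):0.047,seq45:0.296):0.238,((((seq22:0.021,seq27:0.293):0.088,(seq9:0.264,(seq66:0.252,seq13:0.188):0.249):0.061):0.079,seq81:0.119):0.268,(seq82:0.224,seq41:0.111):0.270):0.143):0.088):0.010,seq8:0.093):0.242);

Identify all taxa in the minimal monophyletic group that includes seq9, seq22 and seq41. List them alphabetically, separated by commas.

seq13, seq22, seq27, seq41, seq66, seq81, seq82, seq9

Tracing seq9: it sits inside (seq9,(seq66,seq13)).
Tracing seq22: it sits inside (seq22,seq27).
Tracing seq41: it sits inside (seq82,seq41).
The smallest clade enclosing all 3 is ((((seq22,seq27),(seq9,(seq66,seq13))),seq81),(seq82,seq41)); the answer is its 8 terminal taxa in alphabetical order.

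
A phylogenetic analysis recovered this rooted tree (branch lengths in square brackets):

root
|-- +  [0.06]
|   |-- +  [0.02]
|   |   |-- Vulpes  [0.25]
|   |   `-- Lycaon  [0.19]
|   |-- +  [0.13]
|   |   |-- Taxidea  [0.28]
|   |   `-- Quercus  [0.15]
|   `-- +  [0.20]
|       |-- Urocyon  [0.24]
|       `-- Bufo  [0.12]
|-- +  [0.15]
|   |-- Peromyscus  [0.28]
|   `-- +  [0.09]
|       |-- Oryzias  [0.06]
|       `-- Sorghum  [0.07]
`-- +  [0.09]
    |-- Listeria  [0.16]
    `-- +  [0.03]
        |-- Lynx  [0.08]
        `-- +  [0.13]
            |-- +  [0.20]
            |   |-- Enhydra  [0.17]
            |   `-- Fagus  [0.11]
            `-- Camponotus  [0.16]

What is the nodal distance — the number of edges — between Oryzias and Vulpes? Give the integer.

The MRCA of Oryzias and Vulpes is the root of the tree.
From Oryzias up to that node: 3 branches. From Vulpes up to the same node: 3 branches. Total: 3 + 3 = 6.

6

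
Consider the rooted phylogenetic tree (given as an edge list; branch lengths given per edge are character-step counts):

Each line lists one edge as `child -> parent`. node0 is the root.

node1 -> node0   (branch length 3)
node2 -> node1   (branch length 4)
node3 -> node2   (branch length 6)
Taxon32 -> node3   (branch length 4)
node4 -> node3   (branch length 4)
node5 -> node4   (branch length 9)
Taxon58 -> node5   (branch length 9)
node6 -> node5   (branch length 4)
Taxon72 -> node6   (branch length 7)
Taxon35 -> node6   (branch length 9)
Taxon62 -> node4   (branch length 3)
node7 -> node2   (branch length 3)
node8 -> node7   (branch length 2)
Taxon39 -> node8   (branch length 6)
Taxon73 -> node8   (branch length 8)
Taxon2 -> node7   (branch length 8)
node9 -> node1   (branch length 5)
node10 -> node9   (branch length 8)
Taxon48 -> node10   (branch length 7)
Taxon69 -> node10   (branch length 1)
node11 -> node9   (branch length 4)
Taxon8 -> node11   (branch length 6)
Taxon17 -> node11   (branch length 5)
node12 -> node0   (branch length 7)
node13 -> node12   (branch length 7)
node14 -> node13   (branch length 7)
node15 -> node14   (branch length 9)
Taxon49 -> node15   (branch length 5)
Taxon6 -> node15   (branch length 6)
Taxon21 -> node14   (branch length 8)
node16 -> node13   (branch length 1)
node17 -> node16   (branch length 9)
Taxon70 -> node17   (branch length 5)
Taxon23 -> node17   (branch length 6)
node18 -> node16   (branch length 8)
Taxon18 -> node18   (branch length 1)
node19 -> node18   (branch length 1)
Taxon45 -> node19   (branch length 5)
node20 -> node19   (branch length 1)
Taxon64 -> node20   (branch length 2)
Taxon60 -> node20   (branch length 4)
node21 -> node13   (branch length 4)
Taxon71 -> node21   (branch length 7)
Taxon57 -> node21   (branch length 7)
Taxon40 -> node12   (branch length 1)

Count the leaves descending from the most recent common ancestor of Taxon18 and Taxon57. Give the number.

11

The MRCA of Taxon18 and Taxon57 is the node subtending (((Taxon49,Taxon6),Taxon21),((Taxon70,Taxon23),(Taxon18,(Taxon45,(Taxon64,Taxon60)))),(Taxon71,Taxon57)).
That clade contains 11 terminal taxa: Taxon18, Taxon21, Taxon23, Taxon45, Taxon49, Taxon57, Taxon6, Taxon60, Taxon64, Taxon70, Taxon71.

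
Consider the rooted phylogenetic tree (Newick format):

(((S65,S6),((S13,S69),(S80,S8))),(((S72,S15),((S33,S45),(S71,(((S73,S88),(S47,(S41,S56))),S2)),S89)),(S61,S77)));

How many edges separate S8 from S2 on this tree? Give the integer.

The MRCA of S8 and S2 is the root of the tree.
From S8 up to that node: 4 branches. From S2 up to the same node: 6 branches. Total: 4 + 6 = 10.

10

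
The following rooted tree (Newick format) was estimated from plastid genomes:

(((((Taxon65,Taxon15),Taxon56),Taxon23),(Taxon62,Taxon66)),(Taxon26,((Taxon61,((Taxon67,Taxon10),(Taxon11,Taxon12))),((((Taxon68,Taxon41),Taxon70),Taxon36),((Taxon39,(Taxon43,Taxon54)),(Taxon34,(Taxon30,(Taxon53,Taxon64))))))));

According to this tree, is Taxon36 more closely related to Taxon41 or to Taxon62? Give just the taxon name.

Taxon41

The MRCA of Taxon36 and Taxon41 subtends (((Taxon68,Taxon41),Taxon70),Taxon36) (4 taxa).
The MRCA of Taxon36 and Taxon62 is the root, subtending the entire tree (23 taxa).
The first is nested inside the second, so Taxon36 shares a more recent common ancestor with Taxon41.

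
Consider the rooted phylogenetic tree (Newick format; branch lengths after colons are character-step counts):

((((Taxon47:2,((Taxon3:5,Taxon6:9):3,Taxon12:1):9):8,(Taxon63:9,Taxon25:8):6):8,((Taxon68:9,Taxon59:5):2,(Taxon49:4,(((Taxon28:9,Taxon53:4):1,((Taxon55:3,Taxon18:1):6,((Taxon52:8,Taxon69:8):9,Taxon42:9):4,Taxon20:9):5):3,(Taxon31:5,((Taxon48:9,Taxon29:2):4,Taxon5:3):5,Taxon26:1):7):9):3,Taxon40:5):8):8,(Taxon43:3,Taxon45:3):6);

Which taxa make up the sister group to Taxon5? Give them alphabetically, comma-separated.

Taxon29, Taxon48

Taxon5 attaches to the tree at the node subtending ((Taxon48,Taxon29),Taxon5).
The other lineage descending from that same node — the sister group — is (Taxon48,Taxon29); its 2 tips in alphabetical order are the answer.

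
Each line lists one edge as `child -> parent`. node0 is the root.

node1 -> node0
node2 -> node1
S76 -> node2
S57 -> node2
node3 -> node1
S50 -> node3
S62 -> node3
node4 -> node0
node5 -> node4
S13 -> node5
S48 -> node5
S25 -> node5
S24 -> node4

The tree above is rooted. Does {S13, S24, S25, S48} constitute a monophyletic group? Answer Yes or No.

Yes

The most recent common ancestor of these taxa subtends ((S13,S48,S25),S24).
That clade has exactly 4 tips — every listed taxon and nothing else — so the group is monophyletic.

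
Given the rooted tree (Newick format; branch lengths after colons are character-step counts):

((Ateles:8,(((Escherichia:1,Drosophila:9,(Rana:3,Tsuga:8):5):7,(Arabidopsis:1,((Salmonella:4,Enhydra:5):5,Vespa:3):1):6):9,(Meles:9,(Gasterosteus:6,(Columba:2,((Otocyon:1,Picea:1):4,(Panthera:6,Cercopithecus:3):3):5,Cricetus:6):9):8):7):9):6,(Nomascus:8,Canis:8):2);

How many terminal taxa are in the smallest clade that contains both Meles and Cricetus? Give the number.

8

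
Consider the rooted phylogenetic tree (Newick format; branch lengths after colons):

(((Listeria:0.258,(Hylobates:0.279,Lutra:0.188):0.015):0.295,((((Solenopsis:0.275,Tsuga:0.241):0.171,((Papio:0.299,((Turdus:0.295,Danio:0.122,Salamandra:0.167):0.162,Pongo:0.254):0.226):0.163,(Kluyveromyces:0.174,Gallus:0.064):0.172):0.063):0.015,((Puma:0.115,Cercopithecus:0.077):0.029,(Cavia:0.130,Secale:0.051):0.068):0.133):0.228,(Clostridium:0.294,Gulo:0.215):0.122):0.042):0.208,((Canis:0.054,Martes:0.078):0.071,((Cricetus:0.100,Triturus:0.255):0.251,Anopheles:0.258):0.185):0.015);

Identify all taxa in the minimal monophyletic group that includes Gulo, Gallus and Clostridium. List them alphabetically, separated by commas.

Cavia, Cercopithecus, Clostridium, Danio, Gallus, Gulo, Kluyveromyces, Papio, Pongo, Puma, Salamandra, Secale, Solenopsis, Tsuga, Turdus

Tracing Gulo: it sits inside (Clostridium,Gulo).
Tracing Gallus: it sits inside (Kluyveromyces,Gallus).
Tracing Clostridium: it sits inside (Clostridium,Gulo).
The smallest clade enclosing all 3 is ((((Solenopsis,Tsuga),((Papio,((Turdus,Danio,Salamandra),Pongo)),(Kluyveromyces,Gallus))),((Puma,Cercopithecus),(Cavia,Secale))),(Clostridium,Gulo)); the answer is its 15 terminal taxa in alphabetical order.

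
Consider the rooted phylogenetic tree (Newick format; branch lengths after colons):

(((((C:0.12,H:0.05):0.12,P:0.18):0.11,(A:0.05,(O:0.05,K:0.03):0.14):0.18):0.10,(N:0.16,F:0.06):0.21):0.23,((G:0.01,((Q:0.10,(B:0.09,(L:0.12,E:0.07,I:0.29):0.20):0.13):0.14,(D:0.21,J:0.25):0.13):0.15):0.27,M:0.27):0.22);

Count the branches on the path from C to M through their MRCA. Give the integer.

The MRCA of C and M is the root of the tree.
From C up to that node: 5 branches. From M up to the same node: 2 branches. Total: 5 + 2 = 7.

7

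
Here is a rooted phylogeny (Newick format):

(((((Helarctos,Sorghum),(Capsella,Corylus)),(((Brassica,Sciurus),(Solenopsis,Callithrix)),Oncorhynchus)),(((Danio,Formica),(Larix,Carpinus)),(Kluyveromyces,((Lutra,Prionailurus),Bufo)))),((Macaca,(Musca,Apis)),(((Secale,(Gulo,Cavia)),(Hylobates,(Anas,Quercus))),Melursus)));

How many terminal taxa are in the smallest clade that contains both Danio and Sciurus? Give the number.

The MRCA of Danio and Sciurus is the node subtending ((((Helarctos,Sorghum),(Capsella,Corylus)),(((Brassica,Sciurus),(Solenopsis,Callithrix)),Oncorhynchus)),(((Danio,Formica),(Larix,Carpinus)),(Kluyveromyces,((Lutra,Prionailurus),Bufo)))).
That clade contains 17 terminal taxa: Brassica, Bufo, Callithrix, Capsella, Carpinus, Corylus, Danio, Formica, Helarctos, Kluyveromyces, Larix, Lutra, Oncorhynchus, Prionailurus, Sciurus, Solenopsis, Sorghum.

17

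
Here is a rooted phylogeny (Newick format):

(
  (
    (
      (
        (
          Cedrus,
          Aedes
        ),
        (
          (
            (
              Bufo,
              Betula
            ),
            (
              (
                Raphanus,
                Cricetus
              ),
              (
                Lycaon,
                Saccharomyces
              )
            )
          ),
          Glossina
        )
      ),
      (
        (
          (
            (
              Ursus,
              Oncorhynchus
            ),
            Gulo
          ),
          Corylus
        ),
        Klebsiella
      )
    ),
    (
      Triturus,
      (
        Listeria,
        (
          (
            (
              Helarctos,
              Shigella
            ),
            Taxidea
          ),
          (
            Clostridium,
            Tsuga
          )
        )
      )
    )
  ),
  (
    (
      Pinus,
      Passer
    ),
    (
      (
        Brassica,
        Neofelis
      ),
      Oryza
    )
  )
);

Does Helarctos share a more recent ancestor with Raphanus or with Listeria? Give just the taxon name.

The MRCA of Helarctos and Listeria subtends (Listeria,(((Helarctos,Shigella),Taxidea),(Clostridium,Tsuga))) (6 taxa).
The MRCA of Helarctos and Raphanus subtends ((((Cedrus,Aedes),(((Bufo,Betula),((Raphanus,Cricetus),(Lycaon,Saccharomyces))),Glossina)),((((Ursus,Oncorhynchus),Gulo),Corylus),Klebsiella)),(Triturus,(Listeria,(((Helarctos,Shigella),Taxidea),(Clostridium,Tsuga))))) (21 taxa).
The first is nested inside the second, so Helarctos shares a more recent common ancestor with Listeria.

Listeria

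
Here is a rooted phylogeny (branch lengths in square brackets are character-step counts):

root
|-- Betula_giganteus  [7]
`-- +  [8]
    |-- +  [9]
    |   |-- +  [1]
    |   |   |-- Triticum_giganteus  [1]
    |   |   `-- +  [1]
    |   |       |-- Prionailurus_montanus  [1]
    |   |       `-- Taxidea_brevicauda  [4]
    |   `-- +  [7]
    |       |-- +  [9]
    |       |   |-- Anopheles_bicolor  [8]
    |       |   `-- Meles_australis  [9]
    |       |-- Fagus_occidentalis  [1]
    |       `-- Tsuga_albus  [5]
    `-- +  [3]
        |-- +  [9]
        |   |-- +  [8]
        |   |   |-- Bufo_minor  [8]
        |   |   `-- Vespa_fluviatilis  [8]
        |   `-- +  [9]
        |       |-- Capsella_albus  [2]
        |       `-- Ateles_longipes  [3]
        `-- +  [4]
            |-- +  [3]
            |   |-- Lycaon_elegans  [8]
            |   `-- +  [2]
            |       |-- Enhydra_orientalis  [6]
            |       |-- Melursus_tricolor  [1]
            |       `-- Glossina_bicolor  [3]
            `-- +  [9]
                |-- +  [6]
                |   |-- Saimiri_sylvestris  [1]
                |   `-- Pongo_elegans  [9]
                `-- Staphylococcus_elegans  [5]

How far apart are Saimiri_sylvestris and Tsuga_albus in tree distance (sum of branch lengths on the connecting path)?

44

The path runs Saimiri_sylvestris → … → MRCA → … → Tsuga_albus; the MRCA is the node subtending (((Triticum_giganteus,(Prionailurus_montanus,Taxidea_brevicauda)),((Anopheles_bicolor,Meles_australis),Fagus_occidentalis,Tsuga_albus)),(((Bufo_minor,Vespa_fluviatilis),(Capsella_albus,Ateles_longipes)),((Lycaon_elegans,(Enhydra_orientalis,Melursus_tricolor,Glossina_bicolor)),((Saimiri_sylvestris,Pongo_elegans),Staphylococcus_elegans)))).
Branch lengths along that path: 1 + 6 + 9 + 4 + 3 + 9 + 7 + 5 = 44.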